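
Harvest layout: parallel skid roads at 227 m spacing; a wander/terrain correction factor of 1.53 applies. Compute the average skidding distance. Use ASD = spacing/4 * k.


Formula: ASD = (spacing / 4) * correction
Uncorrected distance = spacing / 4 = 227 / 4 = 56.75 m
ASD = 56.75 * 1.53 = 87 m

87


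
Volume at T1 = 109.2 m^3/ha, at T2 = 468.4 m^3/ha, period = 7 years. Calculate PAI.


Formula: PAI = (V_T2 - V_T1) / (T2 - T1)
Volume increment = 468.4 - 109.2 = 359.2 m^3/ha
PAI = 359.2 / 7 = 51.31 m^3/ha/year

51.31


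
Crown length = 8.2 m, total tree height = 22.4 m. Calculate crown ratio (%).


Formula: Crown Ratio = (Crown Length / Total Height) * 100
CR = (8.2 m / 22.4 m) * 100
CR = 0.3661 * 100 = 36.6%

36.6


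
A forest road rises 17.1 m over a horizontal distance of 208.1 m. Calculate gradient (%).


Formula: Gradient = rise / run * 100
Gradient = 17.1 / 208.1 * 100 = 8.2%

8.2


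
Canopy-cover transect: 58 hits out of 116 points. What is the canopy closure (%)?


Formula: Canopy closure = covered points / total points * 100
Closure = 58 / 116 * 100
Closure = 0.5 * 100 = 50.0%

50.0


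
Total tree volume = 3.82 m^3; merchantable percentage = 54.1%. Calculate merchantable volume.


Formula: MV = V_total * (merchantable_pct / 100)
Merchantable fraction = 54.1% / 100 = 0.541
MV = 3.82 m^3 * 0.541 = 2.067 m^3

2.067


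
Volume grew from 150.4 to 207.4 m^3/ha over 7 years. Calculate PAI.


Formula: PAI = (V_T2 - V_T1) / (T2 - T1)
Volume increment = 207.4 - 150.4 = 57.0 m^3/ha
PAI = 57.0 / 7 = 8.14 m^3/ha/year

8.14


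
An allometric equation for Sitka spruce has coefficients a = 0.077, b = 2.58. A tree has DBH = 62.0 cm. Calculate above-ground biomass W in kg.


Formula: W = a * DBH^b  (allometric power law)
DBH^b = 62.0^2.58 = 42108.5764
W = 0.077 * 42108.5764 = 3242.4 kg

3242.4


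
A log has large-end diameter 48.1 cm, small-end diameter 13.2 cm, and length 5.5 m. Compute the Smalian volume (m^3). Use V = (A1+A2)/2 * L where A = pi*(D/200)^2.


Smalian: V = (A1 + A2)/2 * L,  A = pi*(D/200)^2
A1 = pi*(48.1/200)^2 = 0.181711 m^2
A2 = pi*(13.2/200)^2 = 0.013685 m^2
V = (0.181711+0.013685)/2*5.5 = 0.5373 m^3

0.5373


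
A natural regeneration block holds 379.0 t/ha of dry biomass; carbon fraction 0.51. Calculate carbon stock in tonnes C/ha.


Formula: Carbon Stock = Biomass * Carbon Fraction
C = 379.0 t/ha * 0.51
C = 193.3 t C/ha

193.3


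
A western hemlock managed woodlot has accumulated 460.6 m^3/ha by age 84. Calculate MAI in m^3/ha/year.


Formula: MAI = Total Volume / Stand Age
MAI = 460.6 m^3/ha / 84 years
MAI = 5.48 m^3/ha/year

5.48


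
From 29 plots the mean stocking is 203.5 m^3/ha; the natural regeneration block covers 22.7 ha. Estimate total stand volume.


Formula: Total Volume = Mean Volume per ha * Total Area
Total Volume = 203.5 m^3/ha * 22.7 ha
Total Volume = 4619 m^3

4619


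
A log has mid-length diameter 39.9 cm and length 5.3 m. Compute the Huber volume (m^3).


Huber: V = Am * L,  Am = pi*(Dm/200)^2
Am = pi*(39.9/200)^2 = 0.125036 m^2
V = 0.125036*5.3 = 0.6627 m^3

0.6627


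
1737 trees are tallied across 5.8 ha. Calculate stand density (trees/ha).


Formula: Stand Density = N_trees / Area_ha
Density = 1737 trees / 5.8 ha
Density = 299 trees/ha

299


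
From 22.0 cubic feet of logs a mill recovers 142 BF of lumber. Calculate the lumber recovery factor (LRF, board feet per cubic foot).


Formula: LRF = Lumber Output (BF) / Log Input (ft^3)
LRF = 142 BF / 22.0 ft^3
LRF = 6.45 BF/ft^3

6.45


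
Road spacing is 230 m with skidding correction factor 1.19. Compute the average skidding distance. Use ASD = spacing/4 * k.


Formula: ASD = (spacing / 4) * correction
Uncorrected distance = spacing / 4 = 230 / 4 = 57.5 m
ASD = 57.5 * 1.19 = 68 m

68


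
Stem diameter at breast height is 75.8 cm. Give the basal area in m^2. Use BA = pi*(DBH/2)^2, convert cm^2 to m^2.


Formula: BA = pi * (DBH/2)^2 / 10000  (cm^2 to m^2)
Radius = DBH/2 = 75.8/2 = 37.9 cm
BA = pi * 37.9^2 / 10000
   = 4512.6151 cm^2 / 10000
   = 0.4513 m^2

0.4513


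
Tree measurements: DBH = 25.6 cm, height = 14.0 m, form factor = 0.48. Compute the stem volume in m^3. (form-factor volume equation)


Formula: V = pi * (DBH/200)^2 * H * ff
Radius = DBH/200 = 25.6/200 = 0.128 m
Radius^2 = 0.128^2 = 0.016384 m^2
V = pi * 0.016384 * 14.0 * 0.48
V = 0.346 m^3

0.346


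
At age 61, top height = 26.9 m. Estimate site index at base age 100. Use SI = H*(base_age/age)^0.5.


Formula: SI = H_dom * (base_age / age)^0.5
Age ratio = 100 / 61 = 1.63934
sqrt(age_ratio) = 1.28037
SI = 26.9 * 1.28037 = 34.4 m

34.4


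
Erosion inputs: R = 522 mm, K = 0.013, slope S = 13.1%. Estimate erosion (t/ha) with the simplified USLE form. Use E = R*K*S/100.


Formula: E = R * K * S / 100  (simplified USLE)
R * K = 522 * 0.013 = 6.786
E = 6.786 * 13.1 / 100 = 0.89 t/ha

0.89


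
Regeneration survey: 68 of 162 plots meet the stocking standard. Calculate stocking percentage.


Formula: Stocking % = stocked plots / total plots * 100
Stocking = 68 / 162 * 100
Stocking = 0.4198 * 100 = 42.0%

42.0


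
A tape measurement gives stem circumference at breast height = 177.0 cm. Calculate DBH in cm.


Formula: DBH = C / pi
DBH = 177.0 / pi
pi = 3.14159...
DBH = 56.3 cm

56.3


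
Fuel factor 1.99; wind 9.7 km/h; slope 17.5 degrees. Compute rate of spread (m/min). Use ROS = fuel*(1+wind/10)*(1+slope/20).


Formula: ROS = fuel * (1 + wind/10) * (1 + slope/20)
Wind factor = 1 + 9.7/10 = 1.97
Slope factor = 1 + 17.5/20 = 1.875
ROS = 1.99 * 1.97 * 1.875 = 7.35 m/min

7.35


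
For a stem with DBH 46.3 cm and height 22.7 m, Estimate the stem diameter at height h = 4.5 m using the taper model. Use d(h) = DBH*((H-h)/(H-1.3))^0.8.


Taper: d(h) = DBH * ((H - h) / (H - 1.3))^0.8
Numerator = H - h = 22.7 - 4.5 = 18.2 m
Denominator = H - 1.3 = 22.7 - 1.3 = 21.4 m
Ratio = 18.2 / 21.4 = 0.85047
d = 46.3 * 0.85047^0.8 = 40.7 cm

40.7


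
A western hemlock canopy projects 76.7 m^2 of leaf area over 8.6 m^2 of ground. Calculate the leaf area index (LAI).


Formula: LAI = total leaf area / ground area  (dimensionless)
LAI = 76.7 m^2 / 8.6 m^2
LAI = 8.92

8.92


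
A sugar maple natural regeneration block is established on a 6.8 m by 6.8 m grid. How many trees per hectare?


Formula: TPH = 10000 m^2/ha / (spacing_x * spacing_y)
Area per tree = 6.8 m * 6.8 m = 46.24 m^2
TPH = 10000 / 46.24 = 216 trees/ha

216


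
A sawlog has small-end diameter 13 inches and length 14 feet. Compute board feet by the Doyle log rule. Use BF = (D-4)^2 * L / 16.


Doyle: BF = (D - 4)^2 * L / 16
Adjusted diameter = 13 - 4 = 9 in
(D-4)^2 = 9^2 = 81
BF = 81 * 14 / 16 = 71 BF

71


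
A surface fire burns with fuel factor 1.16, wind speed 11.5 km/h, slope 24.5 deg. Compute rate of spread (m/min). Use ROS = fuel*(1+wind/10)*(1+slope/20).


Formula: ROS = fuel * (1 + wind/10) * (1 + slope/20)
Wind factor = 1 + 11.5/10 = 2.15
Slope factor = 1 + 24.5/20 = 2.225
ROS = 1.16 * 2.15 * 2.225 = 5.55 m/min

5.55


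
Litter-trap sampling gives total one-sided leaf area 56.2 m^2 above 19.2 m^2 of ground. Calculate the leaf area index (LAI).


Formula: LAI = total leaf area / ground area  (dimensionless)
LAI = 56.2 m^2 / 19.2 m^2
LAI = 2.93

2.93


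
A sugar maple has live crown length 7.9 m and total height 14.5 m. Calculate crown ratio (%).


Formula: Crown Ratio = (Crown Length / Total Height) * 100
CR = (7.9 m / 14.5 m) * 100
CR = 0.5448 * 100 = 54.5%

54.5


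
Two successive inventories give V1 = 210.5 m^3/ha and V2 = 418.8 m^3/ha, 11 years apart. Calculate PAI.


Formula: PAI = (V_T2 - V_T1) / (T2 - T1)
Volume increment = 418.8 - 210.5 = 208.3 m^3/ha
PAI = 208.3 / 11 = 18.94 m^3/ha/year

18.94


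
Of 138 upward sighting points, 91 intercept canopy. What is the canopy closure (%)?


Formula: Canopy closure = covered points / total points * 100
Closure = 91 / 138 * 100
Closure = 0.6594 * 100 = 65.9%

65.9


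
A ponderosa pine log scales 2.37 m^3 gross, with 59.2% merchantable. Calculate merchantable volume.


Formula: MV = V_total * (merchantable_pct / 100)
Merchantable fraction = 59.2% / 100 = 0.592
MV = 2.37 m^3 * 0.592 = 1.403 m^3

1.403


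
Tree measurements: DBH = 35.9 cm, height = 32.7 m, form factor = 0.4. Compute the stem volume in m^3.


Formula: V = pi * (DBH/200)^2 * H * ff
Radius = DBH/200 = 35.9/200 = 0.1795 m
Radius^2 = 0.1795^2 = 0.03222025 m^2
V = pi * 0.03222025 * 32.7 * 0.4
V = 1.324 m^3

1.324


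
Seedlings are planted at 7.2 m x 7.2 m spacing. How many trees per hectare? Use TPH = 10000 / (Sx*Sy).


Formula: TPH = 10000 m^2/ha / (spacing_x * spacing_y)
Area per tree = 7.2 m * 7.2 m = 51.84 m^2
TPH = 10000 / 51.84 = 193 trees/ha

193


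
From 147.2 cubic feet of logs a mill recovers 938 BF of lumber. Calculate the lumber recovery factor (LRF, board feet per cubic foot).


Formula: LRF = Lumber Output (BF) / Log Input (ft^3)
LRF = 938 BF / 147.2 ft^3
LRF = 6.37 BF/ft^3

6.37


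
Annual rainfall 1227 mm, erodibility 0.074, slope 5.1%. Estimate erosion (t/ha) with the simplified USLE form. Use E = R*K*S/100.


Formula: E = R * K * S / 100  (simplified USLE)
R * K = 1227 * 0.074 = 90.798
E = 90.798 * 5.1 / 100 = 4.63 t/ha

4.63


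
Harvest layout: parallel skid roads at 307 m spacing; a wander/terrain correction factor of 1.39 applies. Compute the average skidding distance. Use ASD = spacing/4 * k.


Formula: ASD = (spacing / 4) * correction
Uncorrected distance = spacing / 4 = 307 / 4 = 76.75 m
ASD = 76.75 * 1.39 = 107 m

107


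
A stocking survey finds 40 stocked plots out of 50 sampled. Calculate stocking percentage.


Formula: Stocking % = stocked plots / total plots * 100
Stocking = 40 / 50 * 100
Stocking = 0.8 * 100 = 80.0%

80.0


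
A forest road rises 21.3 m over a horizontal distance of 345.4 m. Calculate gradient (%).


Formula: Gradient = rise / run * 100
Gradient = 21.3 / 345.4 * 100 = 6.2%

6.2


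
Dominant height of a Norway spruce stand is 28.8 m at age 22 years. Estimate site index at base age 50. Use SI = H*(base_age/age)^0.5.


Formula: SI = H_dom * (base_age / age)^0.5
Age ratio = 50 / 22 = 2.27273
sqrt(age_ratio) = 1.50756
SI = 28.8 * 1.50756 = 43.4 m

43.4


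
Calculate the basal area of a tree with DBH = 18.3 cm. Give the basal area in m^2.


Formula: BA = pi * (DBH/2)^2 / 10000  (cm^2 to m^2)
Radius = DBH/2 = 18.3/2 = 9.15 cm
BA = pi * 9.15^2 / 10000
   = 263.022 cm^2 / 10000
   = 0.0263 m^2

0.0263


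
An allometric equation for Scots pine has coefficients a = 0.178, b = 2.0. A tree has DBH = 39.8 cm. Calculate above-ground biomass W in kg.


Formula: W = a * DBH^b  (allometric power law)
DBH^b = 39.8^2.0 = 1584.04
W = 0.178 * 1584.04 = 282.0 kg

282.0


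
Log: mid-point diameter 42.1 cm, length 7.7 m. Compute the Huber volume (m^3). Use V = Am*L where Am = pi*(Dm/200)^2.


Huber: V = Am * L,  Am = pi*(Dm/200)^2
Am = pi*(42.1/200)^2 = 0.139205 m^2
V = 0.139205*7.7 = 1.0719 m^3

1.0719


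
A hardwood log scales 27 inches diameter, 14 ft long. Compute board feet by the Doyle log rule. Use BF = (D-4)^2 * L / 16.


Doyle: BF = (D - 4)^2 * L / 16
Adjusted diameter = 27 - 4 = 23 in
(D-4)^2 = 23^2 = 529
BF = 529 * 14 / 16 = 463 BF

463


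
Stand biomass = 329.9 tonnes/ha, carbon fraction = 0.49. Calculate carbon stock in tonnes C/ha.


Formula: Carbon Stock = Biomass * Carbon Fraction
C = 329.9 t/ha * 0.49
C = 161.7 t C/ha

161.7


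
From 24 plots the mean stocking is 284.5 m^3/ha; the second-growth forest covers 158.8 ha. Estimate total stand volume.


Formula: Total Volume = Mean Volume per ha * Total Area
Total Volume = 284.5 m^3/ha * 158.8 ha
Total Volume = 45179 m^3

45179


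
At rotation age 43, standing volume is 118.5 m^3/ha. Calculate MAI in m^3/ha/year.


Formula: MAI = Total Volume / Stand Age
MAI = 118.5 m^3/ha / 43 years
MAI = 2.76 m^3/ha/year

2.76


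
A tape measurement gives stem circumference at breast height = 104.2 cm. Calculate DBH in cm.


Formula: DBH = C / pi
DBH = 104.2 / pi
pi = 3.14159...
DBH = 33.2 cm

33.2


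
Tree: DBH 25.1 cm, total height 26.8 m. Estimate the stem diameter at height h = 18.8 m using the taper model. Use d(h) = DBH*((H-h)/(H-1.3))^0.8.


Taper: d(h) = DBH * ((H - h) / (H - 1.3))^0.8
Numerator = H - h = 26.8 - 18.8 = 8.0 m
Denominator = H - 1.3 = 26.8 - 1.3 = 25.5 m
Ratio = 8.0 / 25.5 = 0.31373
d = 25.1 * 0.31373^0.8 = 9.9 cm

9.9


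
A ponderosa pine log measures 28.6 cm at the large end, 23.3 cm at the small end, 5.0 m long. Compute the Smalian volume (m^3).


Smalian: V = (A1 + A2)/2 * L,  A = pi*(D/200)^2
A1 = pi*(28.6/200)^2 = 0.064242 m^2
A2 = pi*(23.3/200)^2 = 0.042638 m^2
V = (0.064242+0.042638)/2*5.0 = 0.2672 m^3

0.2672


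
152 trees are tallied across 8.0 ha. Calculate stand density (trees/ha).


Formula: Stand Density = N_trees / Area_ha
Density = 152 trees / 8.0 ha
Density = 19 trees/ha

19


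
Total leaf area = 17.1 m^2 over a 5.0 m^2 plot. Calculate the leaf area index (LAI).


Formula: LAI = total leaf area / ground area  (dimensionless)
LAI = 17.1 m^2 / 5.0 m^2
LAI = 3.42

3.42


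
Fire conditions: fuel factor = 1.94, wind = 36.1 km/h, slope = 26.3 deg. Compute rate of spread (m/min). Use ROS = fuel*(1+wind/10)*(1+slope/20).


Formula: ROS = fuel * (1 + wind/10) * (1 + slope/20)
Wind factor = 1 + 36.1/10 = 4.61
Slope factor = 1 + 26.3/20 = 2.315
ROS = 1.94 * 4.61 * 2.315 = 20.7 m/min

20.7


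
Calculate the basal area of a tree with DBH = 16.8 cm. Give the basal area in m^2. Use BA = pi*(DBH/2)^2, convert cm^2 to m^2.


Formula: BA = pi * (DBH/2)^2 / 10000  (cm^2 to m^2)
Radius = DBH/2 = 16.8/2 = 8.4 cm
BA = pi * 8.4^2 / 10000
   = 221.6708 cm^2 / 10000
   = 0.0222 m^2

0.0222


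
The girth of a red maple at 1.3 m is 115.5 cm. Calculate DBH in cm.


Formula: DBH = C / pi
DBH = 115.5 / pi
pi = 3.14159...
DBH = 36.8 cm

36.8


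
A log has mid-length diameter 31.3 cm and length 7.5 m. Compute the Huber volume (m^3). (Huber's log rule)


Huber: V = Am * L,  Am = pi*(Dm/200)^2
Am = pi*(31.3/200)^2 = 0.076945 m^2
V = 0.076945*7.5 = 0.5771 m^3

0.5771


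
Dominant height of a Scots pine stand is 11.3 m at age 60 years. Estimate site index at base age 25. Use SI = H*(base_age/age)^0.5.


Formula: SI = H_dom * (base_age / age)^0.5
Age ratio = 25 / 60 = 0.41667
sqrt(age_ratio) = 0.6455
SI = 11.3 * 0.6455 = 7.3 m

7.3


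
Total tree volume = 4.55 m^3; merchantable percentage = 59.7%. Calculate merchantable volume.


Formula: MV = V_total * (merchantable_pct / 100)
Merchantable fraction = 59.7% / 100 = 0.597
MV = 4.55 m^3 * 0.597 = 2.716 m^3

2.716


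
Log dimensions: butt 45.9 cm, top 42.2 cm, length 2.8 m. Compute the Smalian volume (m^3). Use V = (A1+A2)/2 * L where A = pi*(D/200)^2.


Smalian: V = (A1 + A2)/2 * L,  A = pi*(D/200)^2
A1 = pi*(45.9/200)^2 = 0.165468 m^2
A2 = pi*(42.2/200)^2 = 0.139867 m^2
V = (0.165468+0.139867)/2*2.8 = 0.4275 m^3

0.4275


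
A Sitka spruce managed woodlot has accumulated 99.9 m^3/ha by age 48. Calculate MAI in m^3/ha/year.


Formula: MAI = Total Volume / Stand Age
MAI = 99.9 m^3/ha / 48 years
MAI = 2.08 m^3/ha/year

2.08


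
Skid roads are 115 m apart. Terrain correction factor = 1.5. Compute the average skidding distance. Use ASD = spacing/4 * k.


Formula: ASD = (spacing / 4) * correction
Uncorrected distance = spacing / 4 = 115 / 4 = 28.75 m
ASD = 28.75 * 1.5 = 43 m

43


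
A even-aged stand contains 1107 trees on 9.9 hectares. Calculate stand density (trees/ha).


Formula: Stand Density = N_trees / Area_ha
Density = 1107 trees / 9.9 ha
Density = 112 trees/ha

112


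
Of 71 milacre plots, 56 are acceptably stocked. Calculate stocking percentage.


Formula: Stocking % = stocked plots / total plots * 100
Stocking = 56 / 71 * 100
Stocking = 0.7887 * 100 = 78.9%

78.9


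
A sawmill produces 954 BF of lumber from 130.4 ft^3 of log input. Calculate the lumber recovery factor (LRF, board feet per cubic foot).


Formula: LRF = Lumber Output (BF) / Log Input (ft^3)
LRF = 954 BF / 130.4 ft^3
LRF = 7.32 BF/ft^3

7.32


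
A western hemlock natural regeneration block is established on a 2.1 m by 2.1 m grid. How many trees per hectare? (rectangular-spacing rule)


Formula: TPH = 10000 m^2/ha / (spacing_x * spacing_y)
Area per tree = 2.1 m * 2.1 m = 4.41 m^2
TPH = 10000 / 4.41 = 2268 trees/ha

2268


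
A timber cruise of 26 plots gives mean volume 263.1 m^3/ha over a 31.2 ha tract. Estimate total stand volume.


Formula: Total Volume = Mean Volume per ha * Total Area
Total Volume = 263.1 m^3/ha * 31.2 ha
Total Volume = 8209 m^3

8209


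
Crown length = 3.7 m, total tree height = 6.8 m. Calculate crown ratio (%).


Formula: Crown Ratio = (Crown Length / Total Height) * 100
CR = (3.7 m / 6.8 m) * 100
CR = 0.5441 * 100 = 54.4%

54.4


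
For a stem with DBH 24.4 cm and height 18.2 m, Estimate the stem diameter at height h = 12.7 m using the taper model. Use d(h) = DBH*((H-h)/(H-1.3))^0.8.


Taper: d(h) = DBH * ((H - h) / (H - 1.3))^0.8
Numerator = H - h = 18.2 - 12.7 = 5.5 m
Denominator = H - 1.3 = 18.2 - 1.3 = 16.9 m
Ratio = 5.5 / 16.9 = 0.32544
d = 24.4 * 0.32544^0.8 = 9.9 cm

9.9


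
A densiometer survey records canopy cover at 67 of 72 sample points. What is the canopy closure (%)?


Formula: Canopy closure = covered points / total points * 100
Closure = 67 / 72 * 100
Closure = 0.9306 * 100 = 93.1%

93.1


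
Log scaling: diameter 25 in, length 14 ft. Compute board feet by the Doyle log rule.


Doyle: BF = (D - 4)^2 * L / 16
Adjusted diameter = 25 - 4 = 21 in
(D-4)^2 = 21^2 = 441
BF = 441 * 14 / 16 = 386 BF

386


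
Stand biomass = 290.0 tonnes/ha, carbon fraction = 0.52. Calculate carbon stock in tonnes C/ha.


Formula: Carbon Stock = Biomass * Carbon Fraction
C = 290.0 t/ha * 0.52
C = 150.8 t C/ha

150.8


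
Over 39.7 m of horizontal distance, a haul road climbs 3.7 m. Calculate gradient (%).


Formula: Gradient = rise / run * 100
Gradient = 3.7 / 39.7 * 100 = 9.3%

9.3


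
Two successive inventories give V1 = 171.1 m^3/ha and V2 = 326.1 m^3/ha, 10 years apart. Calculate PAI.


Formula: PAI = (V_T2 - V_T1) / (T2 - T1)
Volume increment = 326.1 - 171.1 = 155.0 m^3/ha
PAI = 155.0 / 10 = 15.5 m^3/ha/year

15.5


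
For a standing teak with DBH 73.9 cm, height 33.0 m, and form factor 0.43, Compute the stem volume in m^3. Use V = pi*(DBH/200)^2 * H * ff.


Formula: V = pi * (DBH/200)^2 * H * ff
Radius = DBH/200 = 73.9/200 = 0.3695 m
Radius^2 = 0.3695^2 = 0.13653025 m^2
V = pi * 0.13653025 * 33.0 * 0.43
V = 6.086 m^3

6.086


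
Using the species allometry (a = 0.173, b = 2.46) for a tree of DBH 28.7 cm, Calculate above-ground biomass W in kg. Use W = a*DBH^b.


Formula: W = a * DBH^b  (allometric power law)
DBH^b = 28.7^2.46 = 3858.242
W = 0.173 * 3858.242 = 667.5 kg

667.5


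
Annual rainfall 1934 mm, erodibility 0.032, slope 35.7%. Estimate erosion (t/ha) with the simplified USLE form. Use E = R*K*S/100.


Formula: E = R * K * S / 100  (simplified USLE)
R * K = 1934 * 0.032 = 61.888
E = 61.888 * 35.7 / 100 = 22.09 t/ha

22.09


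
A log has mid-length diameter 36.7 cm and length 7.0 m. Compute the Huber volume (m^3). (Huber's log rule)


Huber: V = Am * L,  Am = pi*(Dm/200)^2
Am = pi*(36.7/200)^2 = 0.105784 m^2
V = 0.105784*7.0 = 0.7405 m^3

0.7405


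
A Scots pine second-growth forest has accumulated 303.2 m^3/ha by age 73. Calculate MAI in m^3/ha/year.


Formula: MAI = Total Volume / Stand Age
MAI = 303.2 m^3/ha / 73 years
MAI = 4.15 m^3/ha/year

4.15


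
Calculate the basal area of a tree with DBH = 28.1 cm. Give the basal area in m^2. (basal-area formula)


Formula: BA = pi * (DBH/2)^2 / 10000  (cm^2 to m^2)
Radius = DBH/2 = 28.1/2 = 14.05 cm
BA = pi * 14.05^2 / 10000
   = 620.1582 cm^2 / 10000
   = 0.062 m^2

0.062


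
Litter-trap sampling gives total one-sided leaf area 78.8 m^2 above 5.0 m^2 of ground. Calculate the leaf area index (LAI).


Formula: LAI = total leaf area / ground area  (dimensionless)
LAI = 78.8 m^2 / 5.0 m^2
LAI = 15.76

15.76


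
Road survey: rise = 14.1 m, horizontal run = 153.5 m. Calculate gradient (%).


Formula: Gradient = rise / run * 100
Gradient = 14.1 / 153.5 * 100 = 9.2%

9.2


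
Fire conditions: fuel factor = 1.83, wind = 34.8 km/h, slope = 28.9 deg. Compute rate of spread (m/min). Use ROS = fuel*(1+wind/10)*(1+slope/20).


Formula: ROS = fuel * (1 + wind/10) * (1 + slope/20)
Wind factor = 1 + 34.8/10 = 4.48
Slope factor = 1 + 28.9/20 = 2.445
ROS = 1.83 * 4.48 * 2.445 = 20.05 m/min

20.05


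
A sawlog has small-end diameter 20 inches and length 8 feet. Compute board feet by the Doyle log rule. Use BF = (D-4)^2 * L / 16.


Doyle: BF = (D - 4)^2 * L / 16
Adjusted diameter = 20 - 4 = 16 in
(D-4)^2 = 16^2 = 256
BF = 256 * 8 / 16 = 128 BF

128


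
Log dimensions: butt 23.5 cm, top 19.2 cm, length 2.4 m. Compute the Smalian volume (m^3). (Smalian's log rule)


Smalian: V = (A1 + A2)/2 * L,  A = pi*(D/200)^2
A1 = pi*(23.5/200)^2 = 0.043374 m^2
A2 = pi*(19.2/200)^2 = 0.028953 m^2
V = (0.043374+0.028953)/2*2.4 = 0.0868 m^3

0.0868


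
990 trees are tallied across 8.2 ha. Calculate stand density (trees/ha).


Formula: Stand Density = N_trees / Area_ha
Density = 990 trees / 8.2 ha
Density = 121 trees/ha

121


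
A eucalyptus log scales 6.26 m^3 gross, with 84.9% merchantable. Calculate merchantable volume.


Formula: MV = V_total * (merchantable_pct / 100)
Merchantable fraction = 84.9% / 100 = 0.849
MV = 6.26 m^3 * 0.849 = 5.315 m^3

5.315


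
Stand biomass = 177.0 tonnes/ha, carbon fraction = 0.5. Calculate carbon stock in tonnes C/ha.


Formula: Carbon Stock = Biomass * Carbon Fraction
C = 177.0 t/ha * 0.5
C = 88.5 t C/ha

88.5


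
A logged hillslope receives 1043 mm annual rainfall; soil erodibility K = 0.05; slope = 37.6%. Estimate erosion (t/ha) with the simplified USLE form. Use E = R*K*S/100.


Formula: E = R * K * S / 100  (simplified USLE)
R * K = 1043 * 0.05 = 52.15
E = 52.15 * 37.6 / 100 = 19.61 t/ha

19.61


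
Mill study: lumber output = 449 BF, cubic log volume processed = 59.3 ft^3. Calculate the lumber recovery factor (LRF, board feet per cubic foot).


Formula: LRF = Lumber Output (BF) / Log Input (ft^3)
LRF = 449 BF / 59.3 ft^3
LRF = 7.57 BF/ft^3

7.57


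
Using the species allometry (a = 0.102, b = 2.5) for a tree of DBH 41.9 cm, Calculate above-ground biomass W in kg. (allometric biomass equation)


Formula: W = a * DBH^b  (allometric power law)
DBH^b = 41.9^2.5 = 11364.1003
W = 0.102 * 11364.1003 = 1159.1 kg

1159.1


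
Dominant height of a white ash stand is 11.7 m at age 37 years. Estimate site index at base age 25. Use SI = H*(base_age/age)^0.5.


Formula: SI = H_dom * (base_age / age)^0.5
Age ratio = 25 / 37 = 0.67568
sqrt(age_ratio) = 0.82199
SI = 11.7 * 0.82199 = 9.6 m

9.6


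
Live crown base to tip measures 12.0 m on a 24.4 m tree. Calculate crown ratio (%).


Formula: Crown Ratio = (Crown Length / Total Height) * 100
CR = (12.0 m / 24.4 m) * 100
CR = 0.4918 * 100 = 49.2%

49.2


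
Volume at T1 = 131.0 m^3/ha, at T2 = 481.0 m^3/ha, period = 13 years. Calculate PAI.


Formula: PAI = (V_T2 - V_T1) / (T2 - T1)
Volume increment = 481.0 - 131.0 = 350.0 m^3/ha
PAI = 350.0 / 13 = 26.92 m^3/ha/year

26.92


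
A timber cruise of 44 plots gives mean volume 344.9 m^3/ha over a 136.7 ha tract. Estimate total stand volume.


Formula: Total Volume = Mean Volume per ha * Total Area
Total Volume = 344.9 m^3/ha * 136.7 ha
Total Volume = 47148 m^3

47148


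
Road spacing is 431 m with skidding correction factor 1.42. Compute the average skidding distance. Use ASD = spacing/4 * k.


Formula: ASD = (spacing / 4) * correction
Uncorrected distance = spacing / 4 = 431 / 4 = 107.75 m
ASD = 107.75 * 1.42 = 153 m

153


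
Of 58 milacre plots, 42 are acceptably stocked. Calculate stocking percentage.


Formula: Stocking % = stocked plots / total plots * 100
Stocking = 42 / 58 * 100
Stocking = 0.7241 * 100 = 72.4%

72.4


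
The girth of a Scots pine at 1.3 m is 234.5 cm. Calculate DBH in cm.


Formula: DBH = C / pi
DBH = 234.5 / pi
pi = 3.14159...
DBH = 74.6 cm

74.6


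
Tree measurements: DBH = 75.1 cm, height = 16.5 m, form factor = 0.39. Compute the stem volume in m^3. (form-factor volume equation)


Formula: V = pi * (DBH/200)^2 * H * ff
Radius = DBH/200 = 75.1/200 = 0.3755 m
Radius^2 = 0.3755^2 = 0.14100025 m^2
V = pi * 0.14100025 * 16.5 * 0.39
V = 2.85 m^3

2.85


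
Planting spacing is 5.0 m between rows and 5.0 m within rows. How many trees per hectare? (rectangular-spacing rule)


Formula: TPH = 10000 m^2/ha / (spacing_x * spacing_y)
Area per tree = 5.0 m * 5.0 m = 25.0 m^2
TPH = 10000 / 25.0 = 400 trees/ha

400


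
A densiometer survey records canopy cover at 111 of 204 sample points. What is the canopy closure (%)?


Formula: Canopy closure = covered points / total points * 100
Closure = 111 / 204 * 100
Closure = 0.5441 * 100 = 54.4%

54.4


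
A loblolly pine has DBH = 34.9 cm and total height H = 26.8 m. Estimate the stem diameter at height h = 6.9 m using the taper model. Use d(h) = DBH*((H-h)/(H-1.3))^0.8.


Taper: d(h) = DBH * ((H - h) / (H - 1.3))^0.8
Numerator = H - h = 26.8 - 6.9 = 19.9 m
Denominator = H - 1.3 = 26.8 - 1.3 = 25.5 m
Ratio = 19.9 / 25.5 = 0.78039
d = 34.9 * 0.78039^0.8 = 28.6 cm

28.6


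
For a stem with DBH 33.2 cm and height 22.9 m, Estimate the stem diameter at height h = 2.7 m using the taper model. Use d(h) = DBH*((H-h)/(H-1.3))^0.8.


Taper: d(h) = DBH * ((H - h) / (H - 1.3))^0.8
Numerator = H - h = 22.9 - 2.7 = 20.2 m
Denominator = H - 1.3 = 22.9 - 1.3 = 21.6 m
Ratio = 20.2 / 21.6 = 0.93519
d = 33.2 * 0.93519^0.8 = 31.5 cm

31.5


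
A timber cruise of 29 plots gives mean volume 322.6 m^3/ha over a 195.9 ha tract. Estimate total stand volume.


Formula: Total Volume = Mean Volume per ha * Total Area
Total Volume = 322.6 m^3/ha * 195.9 ha
Total Volume = 63197 m^3

63197


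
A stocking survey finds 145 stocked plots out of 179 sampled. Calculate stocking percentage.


Formula: Stocking % = stocked plots / total plots * 100
Stocking = 145 / 179 * 100
Stocking = 0.8101 * 100 = 81.0%

81.0


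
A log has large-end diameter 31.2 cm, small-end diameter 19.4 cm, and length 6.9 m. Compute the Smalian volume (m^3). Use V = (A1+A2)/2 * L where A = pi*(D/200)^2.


Smalian: V = (A1 + A2)/2 * L,  A = pi*(D/200)^2
A1 = pi*(31.2/200)^2 = 0.076454 m^2
A2 = pi*(19.4/200)^2 = 0.029559 m^2
V = (0.076454+0.029559)/2*6.9 = 0.3657 m^3

0.3657


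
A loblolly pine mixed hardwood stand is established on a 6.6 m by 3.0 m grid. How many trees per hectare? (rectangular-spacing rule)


Formula: TPH = 10000 m^2/ha / (spacing_x * spacing_y)
Area per tree = 6.6 m * 3.0 m = 19.8 m^2
TPH = 10000 / 19.8 = 505 trees/ha

505


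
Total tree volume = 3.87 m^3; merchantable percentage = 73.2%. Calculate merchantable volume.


Formula: MV = V_total * (merchantable_pct / 100)
Merchantable fraction = 73.2% / 100 = 0.732
MV = 3.87 m^3 * 0.732 = 2.833 m^3

2.833


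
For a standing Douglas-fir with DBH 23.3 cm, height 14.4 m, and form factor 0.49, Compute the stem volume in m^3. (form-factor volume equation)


Formula: V = pi * (DBH/200)^2 * H * ff
Radius = DBH/200 = 23.3/200 = 0.1165 m
Radius^2 = 0.1165^2 = 0.01357225 m^2
V = pi * 0.01357225 * 14.4 * 0.49
V = 0.301 m^3

0.301


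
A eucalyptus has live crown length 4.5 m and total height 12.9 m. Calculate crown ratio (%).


Formula: Crown Ratio = (Crown Length / Total Height) * 100
CR = (4.5 m / 12.9 m) * 100
CR = 0.3488 * 100 = 34.9%

34.9


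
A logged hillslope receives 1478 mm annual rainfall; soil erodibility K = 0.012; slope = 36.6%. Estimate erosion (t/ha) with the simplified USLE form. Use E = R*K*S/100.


Formula: E = R * K * S / 100  (simplified USLE)
R * K = 1478 * 0.012 = 17.736
E = 17.736 * 36.6 / 100 = 6.49 t/ha

6.49


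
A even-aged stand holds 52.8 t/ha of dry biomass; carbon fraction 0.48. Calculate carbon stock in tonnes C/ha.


Formula: Carbon Stock = Biomass * Carbon Fraction
C = 52.8 t/ha * 0.48
C = 25.3 t C/ha

25.3


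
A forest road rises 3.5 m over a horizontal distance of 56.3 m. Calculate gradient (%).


Formula: Gradient = rise / run * 100
Gradient = 3.5 / 56.3 * 100 = 6.2%

6.2


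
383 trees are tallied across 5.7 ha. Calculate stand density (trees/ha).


Formula: Stand Density = N_trees / Area_ha
Density = 383 trees / 5.7 ha
Density = 67 trees/ha

67


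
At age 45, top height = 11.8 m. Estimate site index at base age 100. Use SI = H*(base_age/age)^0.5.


Formula: SI = H_dom * (base_age / age)^0.5
Age ratio = 100 / 45 = 2.22222
sqrt(age_ratio) = 1.49071
SI = 11.8 * 1.49071 = 17.6 m

17.6


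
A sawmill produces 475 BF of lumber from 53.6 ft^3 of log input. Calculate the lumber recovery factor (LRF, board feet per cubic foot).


Formula: LRF = Lumber Output (BF) / Log Input (ft^3)
LRF = 475 BF / 53.6 ft^3
LRF = 8.86 BF/ft^3

8.86


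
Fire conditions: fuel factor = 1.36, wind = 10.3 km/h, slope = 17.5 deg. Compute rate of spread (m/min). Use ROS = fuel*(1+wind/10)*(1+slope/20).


Formula: ROS = fuel * (1 + wind/10) * (1 + slope/20)
Wind factor = 1 + 10.3/10 = 2.03
Slope factor = 1 + 17.5/20 = 1.875
ROS = 1.36 * 2.03 * 1.875 = 5.18 m/min

5.18


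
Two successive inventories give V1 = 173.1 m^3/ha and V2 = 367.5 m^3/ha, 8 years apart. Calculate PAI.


Formula: PAI = (V_T2 - V_T1) / (T2 - T1)
Volume increment = 367.5 - 173.1 = 194.4 m^3/ha
PAI = 194.4 / 8 = 24.3 m^3/ha/year

24.3


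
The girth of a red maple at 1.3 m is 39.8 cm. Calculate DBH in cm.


Formula: DBH = C / pi
DBH = 39.8 / pi
pi = 3.14159...
DBH = 12.7 cm

12.7


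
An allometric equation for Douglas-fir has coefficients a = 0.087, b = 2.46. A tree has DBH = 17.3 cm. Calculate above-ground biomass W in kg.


Formula: W = a * DBH^b  (allometric power law)
DBH^b = 17.3^2.46 = 1110.6914
W = 0.087 * 1110.6914 = 96.6 kg

96.6


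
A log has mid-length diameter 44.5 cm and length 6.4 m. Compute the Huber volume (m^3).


Huber: V = Am * L,  Am = pi*(Dm/200)^2
Am = pi*(44.5/200)^2 = 0.155528 m^2
V = 0.155528*6.4 = 0.9954 m^3

0.9954


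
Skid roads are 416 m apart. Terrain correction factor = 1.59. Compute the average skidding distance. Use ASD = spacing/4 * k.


Formula: ASD = (spacing / 4) * correction
Uncorrected distance = spacing / 4 = 416 / 4 = 104 m
ASD = 104 * 1.59 = 165 m

165


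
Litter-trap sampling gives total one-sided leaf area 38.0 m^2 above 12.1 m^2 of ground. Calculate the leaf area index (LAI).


Formula: LAI = total leaf area / ground area  (dimensionless)
LAI = 38.0 m^2 / 12.1 m^2
LAI = 3.14

3.14


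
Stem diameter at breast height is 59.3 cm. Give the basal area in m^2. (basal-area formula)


Formula: BA = pi * (DBH/2)^2 / 10000  (cm^2 to m^2)
Radius = DBH/2 = 59.3/2 = 29.65 cm
BA = pi * 29.65^2 / 10000
   = 2761.8448 cm^2 / 10000
   = 0.2762 m^2

0.2762


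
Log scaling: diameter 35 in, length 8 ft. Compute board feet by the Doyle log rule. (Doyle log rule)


Doyle: BF = (D - 4)^2 * L / 16
Adjusted diameter = 35 - 4 = 31 in
(D-4)^2 = 31^2 = 961
BF = 961 * 8 / 16 = 481 BF

481


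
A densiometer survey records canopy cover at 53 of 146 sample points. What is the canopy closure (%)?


Formula: Canopy closure = covered points / total points * 100
Closure = 53 / 146 * 100
Closure = 0.363 * 100 = 36.3%

36.3


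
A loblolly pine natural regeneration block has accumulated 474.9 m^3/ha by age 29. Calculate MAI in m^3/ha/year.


Formula: MAI = Total Volume / Stand Age
MAI = 474.9 m^3/ha / 29 years
MAI = 16.38 m^3/ha/year

16.38


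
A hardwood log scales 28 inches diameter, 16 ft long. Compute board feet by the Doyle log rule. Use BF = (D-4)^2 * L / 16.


Doyle: BF = (D - 4)^2 * L / 16
Adjusted diameter = 28 - 4 = 24 in
(D-4)^2 = 24^2 = 576
BF = 576 * 16 / 16 = 576 BF

576


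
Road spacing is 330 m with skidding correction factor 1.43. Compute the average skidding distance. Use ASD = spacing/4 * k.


Formula: ASD = (spacing / 4) * correction
Uncorrected distance = spacing / 4 = 330 / 4 = 82.5 m
ASD = 82.5 * 1.43 = 118 m

118


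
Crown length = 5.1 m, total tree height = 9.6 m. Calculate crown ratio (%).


Formula: Crown Ratio = (Crown Length / Total Height) * 100
CR = (5.1 m / 9.6 m) * 100
CR = 0.5312 * 100 = 53.1%

53.1


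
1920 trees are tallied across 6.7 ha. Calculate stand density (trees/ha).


Formula: Stand Density = N_trees / Area_ha
Density = 1920 trees / 6.7 ha
Density = 287 trees/ha

287


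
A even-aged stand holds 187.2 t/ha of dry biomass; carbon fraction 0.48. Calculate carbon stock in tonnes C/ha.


Formula: Carbon Stock = Biomass * Carbon Fraction
C = 187.2 t/ha * 0.48
C = 89.9 t C/ha

89.9


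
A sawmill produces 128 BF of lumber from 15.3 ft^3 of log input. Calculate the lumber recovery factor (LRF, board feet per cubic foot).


Formula: LRF = Lumber Output (BF) / Log Input (ft^3)
LRF = 128 BF / 15.3 ft^3
LRF = 8.37 BF/ft^3

8.37


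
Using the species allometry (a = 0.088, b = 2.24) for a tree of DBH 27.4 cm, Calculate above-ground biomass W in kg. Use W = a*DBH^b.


Formula: W = a * DBH^b  (allometric power law)
DBH^b = 27.4^2.24 = 1661.7331
W = 0.088 * 1661.7331 = 146.2 kg

146.2


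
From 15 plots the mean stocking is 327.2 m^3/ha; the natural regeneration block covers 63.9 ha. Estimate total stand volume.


Formula: Total Volume = Mean Volume per ha * Total Area
Total Volume = 327.2 m^3/ha * 63.9 ha
Total Volume = 20908 m^3

20908


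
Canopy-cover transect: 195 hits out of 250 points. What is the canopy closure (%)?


Formula: Canopy closure = covered points / total points * 100
Closure = 195 / 250 * 100
Closure = 0.78 * 100 = 78.0%

78.0


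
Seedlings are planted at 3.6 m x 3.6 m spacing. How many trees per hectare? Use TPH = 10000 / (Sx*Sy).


Formula: TPH = 10000 m^2/ha / (spacing_x * spacing_y)
Area per tree = 3.6 m * 3.6 m = 12.96 m^2
TPH = 10000 / 12.96 = 772 trees/ha

772


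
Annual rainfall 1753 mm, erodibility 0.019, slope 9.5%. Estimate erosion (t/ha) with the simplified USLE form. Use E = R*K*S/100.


Formula: E = R * K * S / 100  (simplified USLE)
R * K = 1753 * 0.019 = 33.307
E = 33.307 * 9.5 / 100 = 3.16 t/ha

3.16


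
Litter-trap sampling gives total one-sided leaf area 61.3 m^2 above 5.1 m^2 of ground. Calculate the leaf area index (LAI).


Formula: LAI = total leaf area / ground area  (dimensionless)
LAI = 61.3 m^2 / 5.1 m^2
LAI = 12.02

12.02


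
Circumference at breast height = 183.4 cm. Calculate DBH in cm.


Formula: DBH = C / pi
DBH = 183.4 / pi
pi = 3.14159...
DBH = 58.4 cm

58.4


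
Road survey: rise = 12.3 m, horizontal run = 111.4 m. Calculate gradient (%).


Formula: Gradient = rise / run * 100
Gradient = 12.3 / 111.4 * 100 = 11.0%

11.0


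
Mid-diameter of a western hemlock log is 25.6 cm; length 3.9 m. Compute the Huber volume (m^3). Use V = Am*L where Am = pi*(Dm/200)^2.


Huber: V = Am * L,  Am = pi*(Dm/200)^2
Am = pi*(25.6/200)^2 = 0.051472 m^2
V = 0.051472*3.9 = 0.2007 m^3

0.2007


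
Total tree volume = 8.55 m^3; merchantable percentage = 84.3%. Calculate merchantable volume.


Formula: MV = V_total * (merchantable_pct / 100)
Merchantable fraction = 84.3% / 100 = 0.843
MV = 8.55 m^3 * 0.843 = 7.208 m^3

7.208


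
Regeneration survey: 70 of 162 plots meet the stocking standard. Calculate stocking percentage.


Formula: Stocking % = stocked plots / total plots * 100
Stocking = 70 / 162 * 100
Stocking = 0.4321 * 100 = 43.2%

43.2


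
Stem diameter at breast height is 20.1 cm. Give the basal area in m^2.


Formula: BA = pi * (DBH/2)^2 / 10000  (cm^2 to m^2)
Radius = DBH/2 = 20.1/2 = 10.05 cm
BA = pi * 10.05^2 / 10000
   = 317.3087 cm^2 / 10000
   = 0.0317 m^2

0.0317


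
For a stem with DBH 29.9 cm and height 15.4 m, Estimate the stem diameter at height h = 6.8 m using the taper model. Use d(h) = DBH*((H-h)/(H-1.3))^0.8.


Taper: d(h) = DBH * ((H - h) / (H - 1.3))^0.8
Numerator = H - h = 15.4 - 6.8 = 8.6 m
Denominator = H - 1.3 = 15.4 - 1.3 = 14.1 m
Ratio = 8.6 / 14.1 = 0.60993
d = 29.9 * 0.60993^0.8 = 20.1 cm

20.1


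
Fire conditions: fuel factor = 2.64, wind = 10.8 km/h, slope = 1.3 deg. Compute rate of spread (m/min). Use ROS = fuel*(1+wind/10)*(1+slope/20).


Formula: ROS = fuel * (1 + wind/10) * (1 + slope/20)
Wind factor = 1 + 10.8/10 = 2.08
Slope factor = 1 + 1.3/20 = 1.065
ROS = 2.64 * 2.08 * 1.065 = 5.85 m/min

5.85


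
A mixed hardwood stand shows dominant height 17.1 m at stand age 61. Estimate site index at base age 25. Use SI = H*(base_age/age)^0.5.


Formula: SI = H_dom * (base_age / age)^0.5
Age ratio = 25 / 61 = 0.40984
sqrt(age_ratio) = 0.64018
SI = 17.1 * 0.64018 = 10.9 m

10.9


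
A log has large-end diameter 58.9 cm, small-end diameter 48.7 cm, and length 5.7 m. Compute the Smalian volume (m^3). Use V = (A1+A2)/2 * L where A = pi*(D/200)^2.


Smalian: V = (A1 + A2)/2 * L,  A = pi*(D/200)^2
A1 = pi*(58.9/200)^2 = 0.272471 m^2
A2 = pi*(48.7/200)^2 = 0.186272 m^2
V = (0.272471+0.186272)/2*5.7 = 1.3074 m^3

1.3074


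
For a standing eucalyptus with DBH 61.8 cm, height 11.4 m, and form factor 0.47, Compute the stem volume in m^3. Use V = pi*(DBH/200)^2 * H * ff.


Formula: V = pi * (DBH/200)^2 * H * ff
Radius = DBH/200 = 61.8/200 = 0.309 m
Radius^2 = 0.309^2 = 0.095481 m^2
V = pi * 0.095481 * 11.4 * 0.47
V = 1.607 m^3

1.607


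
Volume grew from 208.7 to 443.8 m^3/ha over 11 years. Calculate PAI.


Formula: PAI = (V_T2 - V_T1) / (T2 - T1)
Volume increment = 443.8 - 208.7 = 235.1 m^3/ha
PAI = 235.1 / 11 = 21.37 m^3/ha/year

21.37


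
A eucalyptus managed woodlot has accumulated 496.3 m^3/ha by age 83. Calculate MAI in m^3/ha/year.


Formula: MAI = Total Volume / Stand Age
MAI = 496.3 m^3/ha / 83 years
MAI = 5.98 m^3/ha/year

5.98


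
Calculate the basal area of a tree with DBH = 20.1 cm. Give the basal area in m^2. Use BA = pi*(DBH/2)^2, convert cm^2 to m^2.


Formula: BA = pi * (DBH/2)^2 / 10000  (cm^2 to m^2)
Radius = DBH/2 = 20.1/2 = 10.05 cm
BA = pi * 10.05^2 / 10000
   = 317.3087 cm^2 / 10000
   = 0.0317 m^2

0.0317


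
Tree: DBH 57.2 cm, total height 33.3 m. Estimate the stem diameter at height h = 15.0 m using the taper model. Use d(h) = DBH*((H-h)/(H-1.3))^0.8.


Taper: d(h) = DBH * ((H - h) / (H - 1.3))^0.8
Numerator = H - h = 33.3 - 15.0 = 18.3 m
Denominator = H - 1.3 = 33.3 - 1.3 = 32.0 m
Ratio = 18.3 / 32.0 = 0.57188
d = 57.2 * 0.57188^0.8 = 36.6 cm

36.6


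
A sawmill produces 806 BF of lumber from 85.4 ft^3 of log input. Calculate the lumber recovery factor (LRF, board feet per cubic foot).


Formula: LRF = Lumber Output (BF) / Log Input (ft^3)
LRF = 806 BF / 85.4 ft^3
LRF = 9.44 BF/ft^3

9.44


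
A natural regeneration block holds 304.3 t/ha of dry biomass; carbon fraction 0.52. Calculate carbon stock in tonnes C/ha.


Formula: Carbon Stock = Biomass * Carbon Fraction
C = 304.3 t/ha * 0.52
C = 158.2 t C/ha

158.2


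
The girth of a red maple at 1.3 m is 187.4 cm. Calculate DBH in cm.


Formula: DBH = C / pi
DBH = 187.4 / pi
pi = 3.14159...
DBH = 59.7 cm

59.7


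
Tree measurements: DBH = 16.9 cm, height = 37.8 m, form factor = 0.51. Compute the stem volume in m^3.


Formula: V = pi * (DBH/200)^2 * H * ff
Radius = DBH/200 = 16.9/200 = 0.0845 m
Radius^2 = 0.0845^2 = 0.00714025 m^2
V = pi * 0.00714025 * 37.8 * 0.51
V = 0.432 m^3

0.432


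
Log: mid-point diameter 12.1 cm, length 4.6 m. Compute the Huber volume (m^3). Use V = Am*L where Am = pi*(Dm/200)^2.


Huber: V = Am * L,  Am = pi*(Dm/200)^2
Am = pi*(12.1/200)^2 = 0.011499 m^2
V = 0.011499*4.6 = 0.0529 m^3

0.0529
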